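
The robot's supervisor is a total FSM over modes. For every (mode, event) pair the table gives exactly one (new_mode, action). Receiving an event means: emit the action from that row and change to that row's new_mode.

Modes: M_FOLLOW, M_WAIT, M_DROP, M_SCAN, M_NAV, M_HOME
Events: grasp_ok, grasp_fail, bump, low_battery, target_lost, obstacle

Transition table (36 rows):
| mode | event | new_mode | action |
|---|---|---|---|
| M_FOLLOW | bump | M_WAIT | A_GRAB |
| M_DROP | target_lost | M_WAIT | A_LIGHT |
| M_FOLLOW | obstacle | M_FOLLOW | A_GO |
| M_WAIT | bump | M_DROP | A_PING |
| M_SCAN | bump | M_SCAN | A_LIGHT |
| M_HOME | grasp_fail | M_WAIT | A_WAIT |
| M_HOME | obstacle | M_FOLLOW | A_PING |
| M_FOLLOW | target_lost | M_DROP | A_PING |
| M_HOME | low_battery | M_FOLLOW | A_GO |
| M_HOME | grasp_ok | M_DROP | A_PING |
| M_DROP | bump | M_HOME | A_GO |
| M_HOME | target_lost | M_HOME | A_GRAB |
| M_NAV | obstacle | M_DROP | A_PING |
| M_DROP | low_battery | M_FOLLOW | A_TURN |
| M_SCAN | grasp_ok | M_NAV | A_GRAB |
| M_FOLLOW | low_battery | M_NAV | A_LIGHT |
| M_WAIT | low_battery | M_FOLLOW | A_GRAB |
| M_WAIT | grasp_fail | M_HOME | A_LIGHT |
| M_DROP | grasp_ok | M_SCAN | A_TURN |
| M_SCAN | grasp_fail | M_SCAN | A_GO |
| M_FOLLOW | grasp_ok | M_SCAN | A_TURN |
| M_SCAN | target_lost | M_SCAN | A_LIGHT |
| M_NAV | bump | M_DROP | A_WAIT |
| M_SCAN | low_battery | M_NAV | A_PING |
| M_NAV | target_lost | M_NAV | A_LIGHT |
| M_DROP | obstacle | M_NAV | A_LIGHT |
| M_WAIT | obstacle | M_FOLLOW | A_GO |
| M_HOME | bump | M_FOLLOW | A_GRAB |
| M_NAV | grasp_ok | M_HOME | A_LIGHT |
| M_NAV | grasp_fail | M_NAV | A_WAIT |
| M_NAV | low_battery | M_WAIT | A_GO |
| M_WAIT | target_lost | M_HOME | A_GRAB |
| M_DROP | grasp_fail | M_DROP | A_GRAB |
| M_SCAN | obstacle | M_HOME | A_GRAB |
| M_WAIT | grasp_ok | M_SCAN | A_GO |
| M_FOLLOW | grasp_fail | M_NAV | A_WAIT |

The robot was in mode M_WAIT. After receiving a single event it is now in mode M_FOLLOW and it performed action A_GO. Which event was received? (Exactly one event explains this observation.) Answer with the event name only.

obstacle

try grasp_ok: (M_WAIT, grasp_ok) → (M_SCAN, A_GO)
try grasp_fail: (M_WAIT, grasp_fail) → (M_HOME, A_LIGHT)
try bump: (M_WAIT, bump) → (M_DROP, A_PING)
try low_battery: (M_WAIT, low_battery) → (M_FOLLOW, A_GRAB)
try target_lost: (M_WAIT, target_lost) → (M_HOME, A_GRAB)
try obstacle: (M_WAIT, obstacle) → (M_FOLLOW, A_GO)  ← matches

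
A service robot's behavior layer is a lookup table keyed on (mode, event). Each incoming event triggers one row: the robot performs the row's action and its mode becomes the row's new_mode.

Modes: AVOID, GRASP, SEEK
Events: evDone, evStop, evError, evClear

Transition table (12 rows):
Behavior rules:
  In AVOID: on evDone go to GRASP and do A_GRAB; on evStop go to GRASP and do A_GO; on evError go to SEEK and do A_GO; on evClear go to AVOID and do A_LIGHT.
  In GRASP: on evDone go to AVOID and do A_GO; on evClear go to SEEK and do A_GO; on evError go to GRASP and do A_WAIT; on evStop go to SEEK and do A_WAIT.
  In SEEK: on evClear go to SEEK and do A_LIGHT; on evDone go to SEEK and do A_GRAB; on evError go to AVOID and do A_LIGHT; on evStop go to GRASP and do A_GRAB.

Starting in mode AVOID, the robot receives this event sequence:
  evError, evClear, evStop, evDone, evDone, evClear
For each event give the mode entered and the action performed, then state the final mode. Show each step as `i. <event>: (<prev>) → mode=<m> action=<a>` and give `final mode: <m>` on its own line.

final mode: SEEK

1. evError: (AVOID) → mode=SEEK action=A_GO
2. evClear: (SEEK) → mode=SEEK action=A_LIGHT
3. evStop: (SEEK) → mode=GRASP action=A_GRAB
4. evDone: (GRASP) → mode=AVOID action=A_GO
5. evDone: (AVOID) → mode=GRASP action=A_GRAB
6. evClear: (GRASP) → mode=SEEK action=A_GO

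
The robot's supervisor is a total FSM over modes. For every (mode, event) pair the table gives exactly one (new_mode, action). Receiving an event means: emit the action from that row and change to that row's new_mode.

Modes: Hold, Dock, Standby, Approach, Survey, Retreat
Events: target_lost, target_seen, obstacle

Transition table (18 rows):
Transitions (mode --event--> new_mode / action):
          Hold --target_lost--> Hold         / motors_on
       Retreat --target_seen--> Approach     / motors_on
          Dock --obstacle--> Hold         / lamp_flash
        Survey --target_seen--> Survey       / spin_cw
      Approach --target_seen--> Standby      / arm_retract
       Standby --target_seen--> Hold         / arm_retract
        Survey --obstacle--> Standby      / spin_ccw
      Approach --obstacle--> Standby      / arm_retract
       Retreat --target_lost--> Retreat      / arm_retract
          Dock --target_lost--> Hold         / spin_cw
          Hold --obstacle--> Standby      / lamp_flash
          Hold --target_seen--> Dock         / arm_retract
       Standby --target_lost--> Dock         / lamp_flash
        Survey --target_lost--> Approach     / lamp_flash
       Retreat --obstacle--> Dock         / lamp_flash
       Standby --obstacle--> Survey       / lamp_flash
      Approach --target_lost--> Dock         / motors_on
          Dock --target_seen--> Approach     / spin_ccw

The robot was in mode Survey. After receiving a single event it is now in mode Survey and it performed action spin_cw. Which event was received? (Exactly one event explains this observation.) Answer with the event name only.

try target_lost: (Survey, target_lost) → (Approach, lamp_flash)
try target_seen: (Survey, target_seen) → (Survey, spin_cw)  ← matches
try obstacle: (Survey, obstacle) → (Standby, spin_ccw)

target_seen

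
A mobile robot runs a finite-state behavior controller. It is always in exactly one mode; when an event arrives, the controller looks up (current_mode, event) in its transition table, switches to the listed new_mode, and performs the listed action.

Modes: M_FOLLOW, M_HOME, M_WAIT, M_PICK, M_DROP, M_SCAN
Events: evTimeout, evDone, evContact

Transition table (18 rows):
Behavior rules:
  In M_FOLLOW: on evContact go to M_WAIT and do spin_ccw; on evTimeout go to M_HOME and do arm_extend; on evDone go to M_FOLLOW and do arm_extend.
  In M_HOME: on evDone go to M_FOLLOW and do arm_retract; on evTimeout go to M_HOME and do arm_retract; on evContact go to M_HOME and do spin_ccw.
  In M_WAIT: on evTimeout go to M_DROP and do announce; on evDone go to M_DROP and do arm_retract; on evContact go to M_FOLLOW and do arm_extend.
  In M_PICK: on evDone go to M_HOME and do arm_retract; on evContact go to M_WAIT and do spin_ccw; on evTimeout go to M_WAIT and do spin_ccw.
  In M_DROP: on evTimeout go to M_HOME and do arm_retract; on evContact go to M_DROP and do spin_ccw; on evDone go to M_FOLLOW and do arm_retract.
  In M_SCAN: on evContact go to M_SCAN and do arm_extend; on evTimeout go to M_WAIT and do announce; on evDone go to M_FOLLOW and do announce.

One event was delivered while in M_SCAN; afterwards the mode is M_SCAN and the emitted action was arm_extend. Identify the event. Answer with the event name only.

evContact

try evTimeout: (M_SCAN, evTimeout) → (M_WAIT, announce)
try evDone: (M_SCAN, evDone) → (M_FOLLOW, announce)
try evContact: (M_SCAN, evContact) → (M_SCAN, arm_extend)  ← matches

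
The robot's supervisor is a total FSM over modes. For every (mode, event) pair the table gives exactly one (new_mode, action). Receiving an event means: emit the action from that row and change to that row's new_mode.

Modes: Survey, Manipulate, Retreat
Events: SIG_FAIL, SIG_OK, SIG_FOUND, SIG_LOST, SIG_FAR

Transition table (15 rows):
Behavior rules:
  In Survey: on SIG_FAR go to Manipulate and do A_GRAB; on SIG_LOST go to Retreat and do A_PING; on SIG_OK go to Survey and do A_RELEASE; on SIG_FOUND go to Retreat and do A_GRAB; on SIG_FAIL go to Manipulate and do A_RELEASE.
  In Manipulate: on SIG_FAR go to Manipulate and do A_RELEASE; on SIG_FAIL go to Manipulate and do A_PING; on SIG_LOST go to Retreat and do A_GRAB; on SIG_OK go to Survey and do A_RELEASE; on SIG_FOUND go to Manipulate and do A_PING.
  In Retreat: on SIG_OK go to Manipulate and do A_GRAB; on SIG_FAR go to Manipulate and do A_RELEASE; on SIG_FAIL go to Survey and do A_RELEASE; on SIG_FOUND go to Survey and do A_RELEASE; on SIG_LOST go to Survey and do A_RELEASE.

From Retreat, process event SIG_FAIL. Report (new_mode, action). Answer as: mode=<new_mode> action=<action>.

mode=Survey action=A_RELEASE

current mode = Retreat; filter table to that mode:
  (Retreat, SIG_OK) → (Manipulate, A_GRAB)
  (Retreat, SIG_FAR) → (Manipulate, A_RELEASE)
  (Retreat, SIG_FAIL) → (Survey, A_RELEASE)  ← event matches
  (Retreat, SIG_FOUND) → (Survey, A_RELEASE)
  (Retreat, SIG_LOST) → (Survey, A_RELEASE)
event = SIG_FAIL selects (Survey, A_RELEASE)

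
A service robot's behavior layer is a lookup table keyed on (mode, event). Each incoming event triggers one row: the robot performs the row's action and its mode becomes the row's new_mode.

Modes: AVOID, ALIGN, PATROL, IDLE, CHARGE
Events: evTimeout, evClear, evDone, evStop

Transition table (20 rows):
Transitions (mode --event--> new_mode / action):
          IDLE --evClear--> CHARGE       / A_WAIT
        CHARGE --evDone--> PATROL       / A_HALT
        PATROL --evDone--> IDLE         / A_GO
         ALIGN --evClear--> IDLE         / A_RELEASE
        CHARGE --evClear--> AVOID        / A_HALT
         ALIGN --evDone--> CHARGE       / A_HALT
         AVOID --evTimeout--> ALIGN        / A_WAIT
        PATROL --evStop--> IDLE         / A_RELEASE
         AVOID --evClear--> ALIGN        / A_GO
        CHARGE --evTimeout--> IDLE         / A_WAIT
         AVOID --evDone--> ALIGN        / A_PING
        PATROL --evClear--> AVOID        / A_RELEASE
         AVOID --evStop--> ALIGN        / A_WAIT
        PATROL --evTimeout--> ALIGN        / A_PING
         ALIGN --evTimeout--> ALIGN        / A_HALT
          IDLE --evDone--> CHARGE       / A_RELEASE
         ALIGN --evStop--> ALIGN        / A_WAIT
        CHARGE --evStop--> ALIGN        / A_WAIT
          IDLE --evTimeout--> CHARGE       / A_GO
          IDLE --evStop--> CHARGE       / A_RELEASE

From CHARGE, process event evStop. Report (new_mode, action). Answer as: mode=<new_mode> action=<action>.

mode=ALIGN action=A_WAIT

current mode = CHARGE; filter table to that mode:
  (CHARGE, evDone) → (PATROL, A_HALT)
  (CHARGE, evClear) → (AVOID, A_HALT)
  (CHARGE, evTimeout) → (IDLE, A_WAIT)
  (CHARGE, evStop) → (ALIGN, A_WAIT)  ← event matches
event = evStop selects (ALIGN, A_WAIT)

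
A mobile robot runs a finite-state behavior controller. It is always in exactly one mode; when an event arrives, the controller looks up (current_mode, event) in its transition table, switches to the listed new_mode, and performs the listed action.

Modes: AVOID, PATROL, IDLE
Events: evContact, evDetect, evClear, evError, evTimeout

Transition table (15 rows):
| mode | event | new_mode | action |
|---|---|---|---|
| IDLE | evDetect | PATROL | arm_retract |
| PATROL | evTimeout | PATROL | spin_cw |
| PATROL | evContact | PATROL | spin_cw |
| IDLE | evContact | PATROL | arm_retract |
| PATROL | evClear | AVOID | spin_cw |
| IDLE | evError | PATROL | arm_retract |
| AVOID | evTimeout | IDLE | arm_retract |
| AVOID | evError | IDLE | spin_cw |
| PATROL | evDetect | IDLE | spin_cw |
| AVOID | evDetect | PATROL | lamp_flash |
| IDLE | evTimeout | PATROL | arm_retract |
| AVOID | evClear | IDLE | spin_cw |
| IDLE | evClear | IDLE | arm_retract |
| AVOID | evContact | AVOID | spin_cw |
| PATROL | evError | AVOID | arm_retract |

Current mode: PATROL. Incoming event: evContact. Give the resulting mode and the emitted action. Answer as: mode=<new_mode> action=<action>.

current mode = PATROL; filter table to that mode:
  (PATROL, evTimeout) → (PATROL, spin_cw)
  (PATROL, evContact) → (PATROL, spin_cw)  ← event matches
  (PATROL, evClear) → (AVOID, spin_cw)
  (PATROL, evDetect) → (IDLE, spin_cw)
  (PATROL, evError) → (AVOID, arm_retract)
event = evContact selects (PATROL, spin_cw)

mode=PATROL action=spin_cw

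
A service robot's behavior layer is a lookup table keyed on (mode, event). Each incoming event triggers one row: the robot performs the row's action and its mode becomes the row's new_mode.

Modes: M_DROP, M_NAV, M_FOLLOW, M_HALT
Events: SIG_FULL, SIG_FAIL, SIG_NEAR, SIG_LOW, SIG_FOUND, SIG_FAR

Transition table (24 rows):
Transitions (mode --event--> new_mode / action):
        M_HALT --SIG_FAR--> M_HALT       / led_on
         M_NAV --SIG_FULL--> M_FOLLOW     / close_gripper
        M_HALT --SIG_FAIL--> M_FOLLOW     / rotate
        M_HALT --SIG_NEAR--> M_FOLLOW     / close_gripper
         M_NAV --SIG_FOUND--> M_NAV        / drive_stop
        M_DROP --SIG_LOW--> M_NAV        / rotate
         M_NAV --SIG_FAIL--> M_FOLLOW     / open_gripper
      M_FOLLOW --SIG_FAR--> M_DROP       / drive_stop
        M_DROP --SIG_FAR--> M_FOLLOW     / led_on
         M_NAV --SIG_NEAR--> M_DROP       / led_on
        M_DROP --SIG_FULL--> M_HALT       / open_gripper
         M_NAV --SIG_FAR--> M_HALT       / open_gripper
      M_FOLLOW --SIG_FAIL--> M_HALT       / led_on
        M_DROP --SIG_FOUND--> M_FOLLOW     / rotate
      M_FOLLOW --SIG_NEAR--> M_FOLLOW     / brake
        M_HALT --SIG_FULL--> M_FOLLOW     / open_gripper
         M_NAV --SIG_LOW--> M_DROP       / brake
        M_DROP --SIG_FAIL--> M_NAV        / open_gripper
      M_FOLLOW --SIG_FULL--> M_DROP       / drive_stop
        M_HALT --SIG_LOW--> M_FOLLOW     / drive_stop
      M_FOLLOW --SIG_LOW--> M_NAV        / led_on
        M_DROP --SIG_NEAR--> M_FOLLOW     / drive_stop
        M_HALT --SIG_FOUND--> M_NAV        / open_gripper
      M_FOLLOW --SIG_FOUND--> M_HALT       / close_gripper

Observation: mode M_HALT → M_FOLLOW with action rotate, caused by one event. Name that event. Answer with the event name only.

SIG_FAIL

try SIG_FULL: (M_HALT, SIG_FULL) → (M_FOLLOW, open_gripper)
try SIG_FAIL: (M_HALT, SIG_FAIL) → (M_FOLLOW, rotate)  ← matches
try SIG_NEAR: (M_HALT, SIG_NEAR) → (M_FOLLOW, close_gripper)
try SIG_LOW: (M_HALT, SIG_LOW) → (M_FOLLOW, drive_stop)
try SIG_FOUND: (M_HALT, SIG_FOUND) → (M_NAV, open_gripper)
try SIG_FAR: (M_HALT, SIG_FAR) → (M_HALT, led_on)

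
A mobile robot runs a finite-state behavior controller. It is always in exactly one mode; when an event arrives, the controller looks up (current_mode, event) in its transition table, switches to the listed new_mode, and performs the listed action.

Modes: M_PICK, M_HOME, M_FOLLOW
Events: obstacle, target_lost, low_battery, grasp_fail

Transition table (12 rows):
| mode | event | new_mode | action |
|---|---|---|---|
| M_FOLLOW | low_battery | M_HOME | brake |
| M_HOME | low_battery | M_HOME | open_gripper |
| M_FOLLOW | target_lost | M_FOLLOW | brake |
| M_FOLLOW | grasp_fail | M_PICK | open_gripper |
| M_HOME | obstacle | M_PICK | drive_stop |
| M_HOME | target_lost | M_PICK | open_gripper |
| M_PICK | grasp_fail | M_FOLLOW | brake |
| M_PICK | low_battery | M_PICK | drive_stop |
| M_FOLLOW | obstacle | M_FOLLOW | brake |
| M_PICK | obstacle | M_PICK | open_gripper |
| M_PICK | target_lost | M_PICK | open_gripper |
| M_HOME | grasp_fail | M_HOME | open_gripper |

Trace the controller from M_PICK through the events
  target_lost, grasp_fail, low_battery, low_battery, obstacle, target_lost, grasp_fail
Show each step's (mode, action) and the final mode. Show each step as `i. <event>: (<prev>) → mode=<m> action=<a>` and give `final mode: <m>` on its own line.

1. target_lost: (M_PICK) → mode=M_PICK action=open_gripper
2. grasp_fail: (M_PICK) → mode=M_FOLLOW action=brake
3. low_battery: (M_FOLLOW) → mode=M_HOME action=brake
4. low_battery: (M_HOME) → mode=M_HOME action=open_gripper
5. obstacle: (M_HOME) → mode=M_PICK action=drive_stop
6. target_lost: (M_PICK) → mode=M_PICK action=open_gripper
7. grasp_fail: (M_PICK) → mode=M_FOLLOW action=brake

final mode: M_FOLLOW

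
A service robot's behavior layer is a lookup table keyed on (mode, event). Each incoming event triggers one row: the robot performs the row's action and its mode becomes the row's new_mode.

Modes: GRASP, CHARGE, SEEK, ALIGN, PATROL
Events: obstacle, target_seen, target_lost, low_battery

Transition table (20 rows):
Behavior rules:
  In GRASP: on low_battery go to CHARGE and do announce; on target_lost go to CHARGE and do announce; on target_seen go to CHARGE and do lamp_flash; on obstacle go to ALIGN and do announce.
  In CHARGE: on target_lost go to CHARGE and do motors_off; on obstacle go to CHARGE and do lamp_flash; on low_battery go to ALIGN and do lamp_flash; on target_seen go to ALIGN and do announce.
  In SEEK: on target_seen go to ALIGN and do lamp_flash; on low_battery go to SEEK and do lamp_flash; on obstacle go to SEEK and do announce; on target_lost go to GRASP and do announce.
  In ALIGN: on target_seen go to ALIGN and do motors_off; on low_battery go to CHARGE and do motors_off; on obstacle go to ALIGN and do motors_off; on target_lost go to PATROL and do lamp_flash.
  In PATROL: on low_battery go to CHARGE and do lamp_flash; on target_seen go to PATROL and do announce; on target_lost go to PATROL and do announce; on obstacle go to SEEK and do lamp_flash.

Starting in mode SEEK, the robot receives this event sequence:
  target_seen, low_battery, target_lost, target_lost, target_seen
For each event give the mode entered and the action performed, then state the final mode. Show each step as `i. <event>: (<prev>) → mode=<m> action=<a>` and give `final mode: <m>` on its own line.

1. target_seen: (SEEK) → mode=ALIGN action=lamp_flash
2. low_battery: (ALIGN) → mode=CHARGE action=motors_off
3. target_lost: (CHARGE) → mode=CHARGE action=motors_off
4. target_lost: (CHARGE) → mode=CHARGE action=motors_off
5. target_seen: (CHARGE) → mode=ALIGN action=announce

final mode: ALIGN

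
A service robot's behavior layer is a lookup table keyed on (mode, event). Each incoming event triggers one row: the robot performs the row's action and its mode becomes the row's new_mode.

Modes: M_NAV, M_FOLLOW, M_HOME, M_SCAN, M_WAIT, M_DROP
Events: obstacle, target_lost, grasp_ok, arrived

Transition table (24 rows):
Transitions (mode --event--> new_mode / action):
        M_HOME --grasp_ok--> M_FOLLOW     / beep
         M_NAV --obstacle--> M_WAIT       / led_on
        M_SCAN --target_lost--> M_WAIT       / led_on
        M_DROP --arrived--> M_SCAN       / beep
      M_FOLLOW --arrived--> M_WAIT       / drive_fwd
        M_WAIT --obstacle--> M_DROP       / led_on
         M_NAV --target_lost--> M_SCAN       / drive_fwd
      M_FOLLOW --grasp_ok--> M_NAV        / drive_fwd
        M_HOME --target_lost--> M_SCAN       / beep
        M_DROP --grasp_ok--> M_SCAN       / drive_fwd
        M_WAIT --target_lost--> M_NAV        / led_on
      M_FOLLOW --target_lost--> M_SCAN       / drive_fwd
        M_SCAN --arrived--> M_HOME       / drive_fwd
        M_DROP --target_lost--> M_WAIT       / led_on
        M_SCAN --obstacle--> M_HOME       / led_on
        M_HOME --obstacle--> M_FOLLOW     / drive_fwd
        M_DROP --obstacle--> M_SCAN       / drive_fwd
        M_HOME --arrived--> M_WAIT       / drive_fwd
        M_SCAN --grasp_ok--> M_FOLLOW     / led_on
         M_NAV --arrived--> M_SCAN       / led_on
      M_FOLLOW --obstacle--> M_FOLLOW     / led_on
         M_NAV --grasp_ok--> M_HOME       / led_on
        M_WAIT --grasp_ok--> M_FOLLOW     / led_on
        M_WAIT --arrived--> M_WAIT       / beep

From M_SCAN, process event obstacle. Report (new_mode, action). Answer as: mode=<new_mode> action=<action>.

mode=M_HOME action=led_on

current mode = M_SCAN; filter table to that mode:
  (M_SCAN, target_lost) → (M_WAIT, led_on)
  (M_SCAN, arrived) → (M_HOME, drive_fwd)
  (M_SCAN, obstacle) → (M_HOME, led_on)  ← event matches
  (M_SCAN, grasp_ok) → (M_FOLLOW, led_on)
event = obstacle selects (M_HOME, led_on)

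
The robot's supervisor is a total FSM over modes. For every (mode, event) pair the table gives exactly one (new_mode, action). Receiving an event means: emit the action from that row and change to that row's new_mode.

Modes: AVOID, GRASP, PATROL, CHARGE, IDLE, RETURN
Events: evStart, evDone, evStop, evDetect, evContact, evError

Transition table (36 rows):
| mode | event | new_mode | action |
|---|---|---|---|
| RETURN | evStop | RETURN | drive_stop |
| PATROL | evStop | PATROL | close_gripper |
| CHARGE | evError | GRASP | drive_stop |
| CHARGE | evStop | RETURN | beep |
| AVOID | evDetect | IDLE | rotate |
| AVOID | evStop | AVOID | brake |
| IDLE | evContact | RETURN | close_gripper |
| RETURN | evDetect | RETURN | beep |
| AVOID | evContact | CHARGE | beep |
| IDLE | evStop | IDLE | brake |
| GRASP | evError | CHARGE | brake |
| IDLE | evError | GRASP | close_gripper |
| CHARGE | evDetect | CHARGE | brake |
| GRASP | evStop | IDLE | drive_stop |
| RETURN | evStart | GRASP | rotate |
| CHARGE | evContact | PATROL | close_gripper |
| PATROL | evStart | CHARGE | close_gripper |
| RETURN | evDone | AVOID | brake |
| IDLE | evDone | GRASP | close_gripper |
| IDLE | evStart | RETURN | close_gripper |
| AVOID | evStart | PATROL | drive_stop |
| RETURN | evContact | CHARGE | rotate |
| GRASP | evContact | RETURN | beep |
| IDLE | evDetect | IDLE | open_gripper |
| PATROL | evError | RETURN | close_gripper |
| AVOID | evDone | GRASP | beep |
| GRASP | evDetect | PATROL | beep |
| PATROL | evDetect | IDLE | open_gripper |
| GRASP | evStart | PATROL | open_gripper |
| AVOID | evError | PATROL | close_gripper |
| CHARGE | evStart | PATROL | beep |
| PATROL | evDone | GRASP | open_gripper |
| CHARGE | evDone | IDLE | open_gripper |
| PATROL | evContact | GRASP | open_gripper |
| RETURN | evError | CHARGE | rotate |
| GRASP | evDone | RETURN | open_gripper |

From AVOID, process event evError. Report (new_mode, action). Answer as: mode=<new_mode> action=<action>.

current mode = AVOID; filter table to that mode:
  (AVOID, evDetect) → (IDLE, rotate)
  (AVOID, evStop) → (AVOID, brake)
  (AVOID, evContact) → (CHARGE, beep)
  (AVOID, evStart) → (PATROL, drive_stop)
  (AVOID, evDone) → (GRASP, beep)
  (AVOID, evError) → (PATROL, close_gripper)  ← event matches
event = evError selects (PATROL, close_gripper)

mode=PATROL action=close_gripper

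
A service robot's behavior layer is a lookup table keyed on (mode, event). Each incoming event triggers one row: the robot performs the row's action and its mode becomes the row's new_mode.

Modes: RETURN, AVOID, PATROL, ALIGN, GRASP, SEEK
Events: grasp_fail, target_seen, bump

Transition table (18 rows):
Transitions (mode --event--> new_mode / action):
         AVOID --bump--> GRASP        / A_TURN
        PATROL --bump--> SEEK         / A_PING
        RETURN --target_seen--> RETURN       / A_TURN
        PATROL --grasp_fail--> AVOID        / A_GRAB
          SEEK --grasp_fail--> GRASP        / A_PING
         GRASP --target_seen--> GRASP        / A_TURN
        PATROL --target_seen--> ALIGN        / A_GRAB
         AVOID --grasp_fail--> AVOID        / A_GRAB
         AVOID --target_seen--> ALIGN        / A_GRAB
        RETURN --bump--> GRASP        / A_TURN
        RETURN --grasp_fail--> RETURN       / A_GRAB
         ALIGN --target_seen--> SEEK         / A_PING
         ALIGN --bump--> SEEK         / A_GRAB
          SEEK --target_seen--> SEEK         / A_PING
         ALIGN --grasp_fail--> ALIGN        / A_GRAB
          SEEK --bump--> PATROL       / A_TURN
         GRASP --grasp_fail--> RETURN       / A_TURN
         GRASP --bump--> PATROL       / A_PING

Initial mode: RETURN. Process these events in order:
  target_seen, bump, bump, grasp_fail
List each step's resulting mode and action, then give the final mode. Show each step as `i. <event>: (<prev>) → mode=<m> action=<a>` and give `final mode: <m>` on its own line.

1. target_seen: (RETURN) → mode=RETURN action=A_TURN
2. bump: (RETURN) → mode=GRASP action=A_TURN
3. bump: (GRASP) → mode=PATROL action=A_PING
4. grasp_fail: (PATROL) → mode=AVOID action=A_GRAB

final mode: AVOID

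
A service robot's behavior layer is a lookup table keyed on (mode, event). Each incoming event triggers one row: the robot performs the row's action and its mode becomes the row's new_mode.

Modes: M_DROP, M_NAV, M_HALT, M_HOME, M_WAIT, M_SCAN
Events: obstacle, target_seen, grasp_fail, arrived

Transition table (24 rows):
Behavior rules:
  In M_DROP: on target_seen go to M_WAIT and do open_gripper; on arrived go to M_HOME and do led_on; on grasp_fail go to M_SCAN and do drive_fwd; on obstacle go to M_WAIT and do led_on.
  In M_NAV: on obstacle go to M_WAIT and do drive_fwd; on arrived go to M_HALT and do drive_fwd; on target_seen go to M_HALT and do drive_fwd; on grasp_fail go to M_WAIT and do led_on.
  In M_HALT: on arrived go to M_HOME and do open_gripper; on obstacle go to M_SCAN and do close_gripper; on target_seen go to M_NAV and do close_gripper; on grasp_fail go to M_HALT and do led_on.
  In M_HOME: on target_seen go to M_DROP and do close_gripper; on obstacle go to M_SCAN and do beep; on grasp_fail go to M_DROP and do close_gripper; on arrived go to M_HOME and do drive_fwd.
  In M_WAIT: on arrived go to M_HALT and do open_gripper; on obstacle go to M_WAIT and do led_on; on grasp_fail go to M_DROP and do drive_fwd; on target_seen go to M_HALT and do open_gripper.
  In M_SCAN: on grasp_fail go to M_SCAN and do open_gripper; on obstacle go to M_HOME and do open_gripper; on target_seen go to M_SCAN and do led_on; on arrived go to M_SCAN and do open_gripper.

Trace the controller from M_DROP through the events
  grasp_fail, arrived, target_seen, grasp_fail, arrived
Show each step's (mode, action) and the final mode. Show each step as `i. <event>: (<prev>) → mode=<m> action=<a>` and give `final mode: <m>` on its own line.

1. grasp_fail: (M_DROP) → mode=M_SCAN action=drive_fwd
2. arrived: (M_SCAN) → mode=M_SCAN action=open_gripper
3. target_seen: (M_SCAN) → mode=M_SCAN action=led_on
4. grasp_fail: (M_SCAN) → mode=M_SCAN action=open_gripper
5. arrived: (M_SCAN) → mode=M_SCAN action=open_gripper

final mode: M_SCAN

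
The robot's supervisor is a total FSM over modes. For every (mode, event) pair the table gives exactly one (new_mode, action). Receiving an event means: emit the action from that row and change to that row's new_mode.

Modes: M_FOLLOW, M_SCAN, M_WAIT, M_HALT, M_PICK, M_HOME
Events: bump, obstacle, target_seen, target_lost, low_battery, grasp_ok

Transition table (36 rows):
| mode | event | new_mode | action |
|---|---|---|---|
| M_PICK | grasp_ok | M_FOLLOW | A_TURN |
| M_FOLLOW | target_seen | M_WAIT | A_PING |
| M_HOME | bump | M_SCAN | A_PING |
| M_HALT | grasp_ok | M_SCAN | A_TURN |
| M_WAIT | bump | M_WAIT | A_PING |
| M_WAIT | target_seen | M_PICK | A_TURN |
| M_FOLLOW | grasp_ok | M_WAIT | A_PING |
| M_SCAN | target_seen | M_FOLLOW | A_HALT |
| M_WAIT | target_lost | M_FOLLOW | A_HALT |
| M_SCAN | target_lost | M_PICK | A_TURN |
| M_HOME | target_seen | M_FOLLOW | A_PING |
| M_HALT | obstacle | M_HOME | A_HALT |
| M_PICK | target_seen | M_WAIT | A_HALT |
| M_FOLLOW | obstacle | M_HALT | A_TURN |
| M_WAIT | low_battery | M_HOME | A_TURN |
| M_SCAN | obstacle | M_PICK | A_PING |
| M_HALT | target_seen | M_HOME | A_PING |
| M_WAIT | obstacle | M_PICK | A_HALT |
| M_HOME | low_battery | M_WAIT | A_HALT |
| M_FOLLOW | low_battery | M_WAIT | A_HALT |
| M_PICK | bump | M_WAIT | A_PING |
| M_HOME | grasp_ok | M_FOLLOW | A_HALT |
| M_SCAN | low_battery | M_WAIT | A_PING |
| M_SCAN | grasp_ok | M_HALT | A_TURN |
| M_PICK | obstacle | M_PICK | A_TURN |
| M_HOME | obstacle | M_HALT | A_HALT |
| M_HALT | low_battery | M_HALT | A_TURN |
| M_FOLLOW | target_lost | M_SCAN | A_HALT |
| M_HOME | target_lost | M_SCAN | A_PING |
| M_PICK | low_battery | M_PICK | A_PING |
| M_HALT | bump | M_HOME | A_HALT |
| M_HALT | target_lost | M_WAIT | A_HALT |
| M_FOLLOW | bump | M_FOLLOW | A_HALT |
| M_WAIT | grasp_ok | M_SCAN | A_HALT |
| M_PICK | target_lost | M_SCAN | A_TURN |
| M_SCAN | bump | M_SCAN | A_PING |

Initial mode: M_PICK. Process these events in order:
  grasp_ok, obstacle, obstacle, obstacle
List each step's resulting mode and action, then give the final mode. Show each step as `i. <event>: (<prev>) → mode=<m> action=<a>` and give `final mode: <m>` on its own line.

final mode: M_HALT

1. grasp_ok: (M_PICK) → mode=M_FOLLOW action=A_TURN
2. obstacle: (M_FOLLOW) → mode=M_HALT action=A_TURN
3. obstacle: (M_HALT) → mode=M_HOME action=A_HALT
4. obstacle: (M_HOME) → mode=M_HALT action=A_HALT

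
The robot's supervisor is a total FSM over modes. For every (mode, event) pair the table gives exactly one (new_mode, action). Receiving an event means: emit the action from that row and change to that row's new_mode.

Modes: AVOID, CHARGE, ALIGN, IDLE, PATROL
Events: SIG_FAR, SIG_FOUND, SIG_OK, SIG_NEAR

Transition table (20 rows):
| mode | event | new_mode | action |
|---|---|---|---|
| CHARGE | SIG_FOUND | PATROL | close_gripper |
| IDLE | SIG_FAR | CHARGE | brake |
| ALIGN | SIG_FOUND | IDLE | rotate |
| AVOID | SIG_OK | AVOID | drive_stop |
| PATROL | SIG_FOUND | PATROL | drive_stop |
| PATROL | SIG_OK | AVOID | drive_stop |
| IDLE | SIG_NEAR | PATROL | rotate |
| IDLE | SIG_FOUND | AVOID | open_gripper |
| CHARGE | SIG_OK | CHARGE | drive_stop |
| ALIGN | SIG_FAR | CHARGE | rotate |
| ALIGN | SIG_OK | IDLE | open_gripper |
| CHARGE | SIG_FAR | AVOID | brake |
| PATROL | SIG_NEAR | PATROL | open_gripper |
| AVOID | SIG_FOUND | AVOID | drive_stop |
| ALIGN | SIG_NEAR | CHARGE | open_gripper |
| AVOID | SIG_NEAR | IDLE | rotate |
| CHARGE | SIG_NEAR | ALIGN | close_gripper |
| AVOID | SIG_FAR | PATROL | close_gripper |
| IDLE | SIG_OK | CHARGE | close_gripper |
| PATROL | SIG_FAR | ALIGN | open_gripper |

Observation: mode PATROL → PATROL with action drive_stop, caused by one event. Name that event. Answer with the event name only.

SIG_FOUND

try SIG_FAR: (PATROL, SIG_FAR) → (ALIGN, open_gripper)
try SIG_FOUND: (PATROL, SIG_FOUND) → (PATROL, drive_stop)  ← matches
try SIG_OK: (PATROL, SIG_OK) → (AVOID, drive_stop)
try SIG_NEAR: (PATROL, SIG_NEAR) → (PATROL, open_gripper)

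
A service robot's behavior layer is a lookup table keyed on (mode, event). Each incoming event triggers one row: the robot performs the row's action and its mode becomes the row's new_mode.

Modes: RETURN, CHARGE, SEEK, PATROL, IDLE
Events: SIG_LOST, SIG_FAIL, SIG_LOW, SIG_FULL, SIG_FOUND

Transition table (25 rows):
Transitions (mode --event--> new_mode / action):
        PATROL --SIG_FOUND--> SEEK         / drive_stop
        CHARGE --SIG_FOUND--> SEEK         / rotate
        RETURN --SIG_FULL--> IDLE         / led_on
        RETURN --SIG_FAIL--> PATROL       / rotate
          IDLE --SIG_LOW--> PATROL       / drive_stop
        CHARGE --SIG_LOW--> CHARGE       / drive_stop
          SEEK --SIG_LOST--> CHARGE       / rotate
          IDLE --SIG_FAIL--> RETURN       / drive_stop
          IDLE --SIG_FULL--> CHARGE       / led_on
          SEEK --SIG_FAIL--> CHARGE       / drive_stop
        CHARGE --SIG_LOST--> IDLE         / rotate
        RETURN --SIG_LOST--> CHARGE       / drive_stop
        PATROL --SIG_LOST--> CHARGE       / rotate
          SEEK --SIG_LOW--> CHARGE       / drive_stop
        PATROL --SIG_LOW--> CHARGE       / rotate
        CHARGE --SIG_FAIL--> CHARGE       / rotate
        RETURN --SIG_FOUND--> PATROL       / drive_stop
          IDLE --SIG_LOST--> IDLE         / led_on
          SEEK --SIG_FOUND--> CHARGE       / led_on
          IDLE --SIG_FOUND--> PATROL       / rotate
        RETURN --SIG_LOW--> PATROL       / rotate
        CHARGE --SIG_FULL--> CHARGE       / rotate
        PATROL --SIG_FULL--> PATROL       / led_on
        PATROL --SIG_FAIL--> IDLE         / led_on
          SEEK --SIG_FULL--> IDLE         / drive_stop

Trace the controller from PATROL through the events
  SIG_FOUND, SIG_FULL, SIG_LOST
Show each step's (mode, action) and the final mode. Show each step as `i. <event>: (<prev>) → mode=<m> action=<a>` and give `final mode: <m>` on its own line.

1. SIG_FOUND: (PATROL) → mode=SEEK action=drive_stop
2. SIG_FULL: (SEEK) → mode=IDLE action=drive_stop
3. SIG_LOST: (IDLE) → mode=IDLE action=led_on

final mode: IDLE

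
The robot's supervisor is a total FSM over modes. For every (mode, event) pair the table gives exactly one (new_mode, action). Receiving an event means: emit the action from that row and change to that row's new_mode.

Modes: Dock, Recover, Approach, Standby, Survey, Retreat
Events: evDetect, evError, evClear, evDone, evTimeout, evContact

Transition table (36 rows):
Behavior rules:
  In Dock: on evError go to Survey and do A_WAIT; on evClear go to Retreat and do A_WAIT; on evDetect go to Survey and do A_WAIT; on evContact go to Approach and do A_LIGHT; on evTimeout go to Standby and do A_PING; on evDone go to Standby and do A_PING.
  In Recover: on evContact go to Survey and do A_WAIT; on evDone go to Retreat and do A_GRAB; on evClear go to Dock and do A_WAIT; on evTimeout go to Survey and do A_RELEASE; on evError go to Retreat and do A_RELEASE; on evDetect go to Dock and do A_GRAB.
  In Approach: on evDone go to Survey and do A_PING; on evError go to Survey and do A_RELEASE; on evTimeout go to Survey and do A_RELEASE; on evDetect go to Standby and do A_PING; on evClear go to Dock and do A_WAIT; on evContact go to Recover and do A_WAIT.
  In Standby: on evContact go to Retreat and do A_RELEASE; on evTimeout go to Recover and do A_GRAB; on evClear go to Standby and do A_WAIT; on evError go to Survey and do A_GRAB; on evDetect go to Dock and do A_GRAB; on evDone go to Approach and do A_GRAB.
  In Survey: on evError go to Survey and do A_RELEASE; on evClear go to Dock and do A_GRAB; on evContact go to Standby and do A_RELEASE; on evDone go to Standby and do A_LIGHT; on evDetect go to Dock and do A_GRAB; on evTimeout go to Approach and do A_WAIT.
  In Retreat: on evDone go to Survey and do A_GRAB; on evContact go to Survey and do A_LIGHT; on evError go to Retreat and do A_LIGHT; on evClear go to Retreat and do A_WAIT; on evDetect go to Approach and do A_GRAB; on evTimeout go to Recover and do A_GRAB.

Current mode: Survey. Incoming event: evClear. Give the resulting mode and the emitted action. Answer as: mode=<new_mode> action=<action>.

mode=Dock action=A_GRAB

current mode = Survey; filter table to that mode:
  (Survey, evError) → (Survey, A_RELEASE)
  (Survey, evClear) → (Dock, A_GRAB)  ← event matches
  (Survey, evContact) → (Standby, A_RELEASE)
  (Survey, evDone) → (Standby, A_LIGHT)
  (Survey, evDetect) → (Dock, A_GRAB)
  (Survey, evTimeout) → (Approach, A_WAIT)
event = evClear selects (Dock, A_GRAB)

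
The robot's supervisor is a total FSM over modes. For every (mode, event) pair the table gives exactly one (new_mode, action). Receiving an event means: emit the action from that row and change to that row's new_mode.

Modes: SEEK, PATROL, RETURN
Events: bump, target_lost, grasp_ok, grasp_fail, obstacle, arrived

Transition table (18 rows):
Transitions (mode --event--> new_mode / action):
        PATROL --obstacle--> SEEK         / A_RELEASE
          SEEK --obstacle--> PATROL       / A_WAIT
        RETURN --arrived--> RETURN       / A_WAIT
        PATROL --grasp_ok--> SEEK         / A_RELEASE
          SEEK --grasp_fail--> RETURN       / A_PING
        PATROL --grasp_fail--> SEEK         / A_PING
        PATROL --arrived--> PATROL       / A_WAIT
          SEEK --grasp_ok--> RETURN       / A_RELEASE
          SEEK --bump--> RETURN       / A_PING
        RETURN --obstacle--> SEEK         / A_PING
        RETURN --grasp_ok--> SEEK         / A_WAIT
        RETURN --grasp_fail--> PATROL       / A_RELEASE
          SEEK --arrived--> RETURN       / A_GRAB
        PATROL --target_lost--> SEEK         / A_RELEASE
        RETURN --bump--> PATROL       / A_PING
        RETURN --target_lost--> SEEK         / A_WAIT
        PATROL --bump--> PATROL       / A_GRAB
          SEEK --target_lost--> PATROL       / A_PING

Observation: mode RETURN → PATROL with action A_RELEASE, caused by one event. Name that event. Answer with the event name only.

try bump: (RETURN, bump) → (PATROL, A_PING)
try target_lost: (RETURN, target_lost) → (SEEK, A_WAIT)
try grasp_ok: (RETURN, grasp_ok) → (SEEK, A_WAIT)
try grasp_fail: (RETURN, grasp_fail) → (PATROL, A_RELEASE)  ← matches
try obstacle: (RETURN, obstacle) → (SEEK, A_PING)
try arrived: (RETURN, arrived) → (RETURN, A_WAIT)

grasp_fail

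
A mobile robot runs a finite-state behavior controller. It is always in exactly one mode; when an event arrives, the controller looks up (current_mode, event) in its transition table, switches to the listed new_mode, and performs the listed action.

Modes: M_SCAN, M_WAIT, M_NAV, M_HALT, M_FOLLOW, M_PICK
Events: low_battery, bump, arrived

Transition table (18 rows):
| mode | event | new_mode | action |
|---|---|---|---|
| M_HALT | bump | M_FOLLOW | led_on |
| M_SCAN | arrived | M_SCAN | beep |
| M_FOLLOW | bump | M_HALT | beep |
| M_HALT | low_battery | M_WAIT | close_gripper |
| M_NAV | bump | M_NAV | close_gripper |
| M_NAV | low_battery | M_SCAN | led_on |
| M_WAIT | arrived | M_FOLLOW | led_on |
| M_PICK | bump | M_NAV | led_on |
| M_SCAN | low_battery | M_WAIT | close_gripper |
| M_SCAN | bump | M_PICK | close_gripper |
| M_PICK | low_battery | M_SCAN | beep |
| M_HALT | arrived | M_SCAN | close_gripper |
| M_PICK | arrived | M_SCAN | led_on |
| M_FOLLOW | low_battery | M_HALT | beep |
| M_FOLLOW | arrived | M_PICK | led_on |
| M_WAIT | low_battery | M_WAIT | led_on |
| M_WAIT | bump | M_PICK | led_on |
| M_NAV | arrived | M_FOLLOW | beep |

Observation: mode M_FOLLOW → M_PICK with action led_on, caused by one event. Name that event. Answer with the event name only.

try low_battery: (M_FOLLOW, low_battery) → (M_HALT, beep)
try bump: (M_FOLLOW, bump) → (M_HALT, beep)
try arrived: (M_FOLLOW, arrived) → (M_PICK, led_on)  ← matches

arrived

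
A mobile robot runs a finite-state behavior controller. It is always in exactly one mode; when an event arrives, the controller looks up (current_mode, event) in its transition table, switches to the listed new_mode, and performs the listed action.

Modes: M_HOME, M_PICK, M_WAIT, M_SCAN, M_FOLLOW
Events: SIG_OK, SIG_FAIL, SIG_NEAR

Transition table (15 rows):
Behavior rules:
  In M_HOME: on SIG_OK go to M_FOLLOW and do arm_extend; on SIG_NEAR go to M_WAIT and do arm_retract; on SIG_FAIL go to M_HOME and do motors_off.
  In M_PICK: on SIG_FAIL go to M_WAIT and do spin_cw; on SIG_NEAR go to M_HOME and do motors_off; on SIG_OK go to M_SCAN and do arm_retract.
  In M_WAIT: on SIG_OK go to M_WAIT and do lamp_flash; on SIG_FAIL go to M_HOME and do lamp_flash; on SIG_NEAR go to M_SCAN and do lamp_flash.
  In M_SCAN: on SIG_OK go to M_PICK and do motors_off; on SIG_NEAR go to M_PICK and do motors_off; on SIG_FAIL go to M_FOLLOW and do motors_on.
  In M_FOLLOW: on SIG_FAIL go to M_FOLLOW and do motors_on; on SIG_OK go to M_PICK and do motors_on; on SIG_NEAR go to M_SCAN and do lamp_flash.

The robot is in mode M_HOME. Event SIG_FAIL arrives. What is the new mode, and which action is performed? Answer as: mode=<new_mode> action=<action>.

mode=M_HOME action=motors_off

current mode = M_HOME; filter table to that mode:
  (M_HOME, SIG_OK) → (M_FOLLOW, arm_extend)
  (M_HOME, SIG_NEAR) → (M_WAIT, arm_retract)
  (M_HOME, SIG_FAIL) → (M_HOME, motors_off)  ← event matches
event = SIG_FAIL selects (M_HOME, motors_off)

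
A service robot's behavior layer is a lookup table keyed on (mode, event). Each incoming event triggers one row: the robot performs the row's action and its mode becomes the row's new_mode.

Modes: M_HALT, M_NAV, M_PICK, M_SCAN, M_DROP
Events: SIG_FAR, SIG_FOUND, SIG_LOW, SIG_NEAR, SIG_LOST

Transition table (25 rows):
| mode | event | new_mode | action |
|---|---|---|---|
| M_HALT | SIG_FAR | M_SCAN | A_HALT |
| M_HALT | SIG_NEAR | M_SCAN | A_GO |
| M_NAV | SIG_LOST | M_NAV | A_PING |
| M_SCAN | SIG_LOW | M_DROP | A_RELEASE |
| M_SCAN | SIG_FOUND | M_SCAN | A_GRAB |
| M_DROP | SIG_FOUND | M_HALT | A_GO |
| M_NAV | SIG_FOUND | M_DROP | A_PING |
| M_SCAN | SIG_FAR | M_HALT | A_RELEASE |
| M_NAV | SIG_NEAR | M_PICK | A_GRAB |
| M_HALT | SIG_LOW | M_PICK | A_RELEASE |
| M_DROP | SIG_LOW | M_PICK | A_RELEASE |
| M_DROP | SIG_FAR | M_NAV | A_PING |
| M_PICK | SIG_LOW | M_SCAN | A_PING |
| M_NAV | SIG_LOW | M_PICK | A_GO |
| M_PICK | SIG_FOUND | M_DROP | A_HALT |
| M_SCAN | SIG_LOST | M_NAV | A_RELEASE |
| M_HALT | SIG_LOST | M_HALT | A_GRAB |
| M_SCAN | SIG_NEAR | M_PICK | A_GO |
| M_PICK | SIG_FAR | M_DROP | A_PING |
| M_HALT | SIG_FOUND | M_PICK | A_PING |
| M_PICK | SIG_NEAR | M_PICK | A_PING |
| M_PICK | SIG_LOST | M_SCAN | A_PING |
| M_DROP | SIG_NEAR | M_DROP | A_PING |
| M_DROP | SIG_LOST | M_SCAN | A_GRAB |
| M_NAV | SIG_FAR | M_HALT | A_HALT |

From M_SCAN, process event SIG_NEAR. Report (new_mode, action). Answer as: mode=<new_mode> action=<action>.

current mode = M_SCAN; filter table to that mode:
  (M_SCAN, SIG_LOW) → (M_DROP, A_RELEASE)
  (M_SCAN, SIG_FOUND) → (M_SCAN, A_GRAB)
  (M_SCAN, SIG_FAR) → (M_HALT, A_RELEASE)
  (M_SCAN, SIG_LOST) → (M_NAV, A_RELEASE)
  (M_SCAN, SIG_NEAR) → (M_PICK, A_GO)  ← event matches
event = SIG_NEAR selects (M_PICK, A_GO)

mode=M_PICK action=A_GO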